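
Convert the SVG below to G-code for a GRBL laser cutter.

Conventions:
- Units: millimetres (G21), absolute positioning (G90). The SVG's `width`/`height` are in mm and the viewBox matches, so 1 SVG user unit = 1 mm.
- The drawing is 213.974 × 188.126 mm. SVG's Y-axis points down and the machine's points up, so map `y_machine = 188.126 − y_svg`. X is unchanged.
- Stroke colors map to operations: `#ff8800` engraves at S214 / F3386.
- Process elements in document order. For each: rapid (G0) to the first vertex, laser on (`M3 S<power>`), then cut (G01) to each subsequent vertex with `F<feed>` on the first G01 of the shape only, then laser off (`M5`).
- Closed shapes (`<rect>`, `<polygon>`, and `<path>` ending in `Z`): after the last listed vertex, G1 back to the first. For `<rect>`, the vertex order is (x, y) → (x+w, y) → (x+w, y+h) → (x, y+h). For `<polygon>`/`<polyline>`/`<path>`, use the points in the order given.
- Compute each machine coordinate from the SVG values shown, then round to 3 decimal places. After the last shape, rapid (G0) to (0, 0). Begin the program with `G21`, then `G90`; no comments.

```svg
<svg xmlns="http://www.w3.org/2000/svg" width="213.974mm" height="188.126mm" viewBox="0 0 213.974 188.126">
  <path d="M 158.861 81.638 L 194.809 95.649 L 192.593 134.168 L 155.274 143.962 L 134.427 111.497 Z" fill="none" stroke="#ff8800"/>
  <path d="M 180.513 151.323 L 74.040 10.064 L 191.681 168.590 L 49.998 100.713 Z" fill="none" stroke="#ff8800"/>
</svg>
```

Since the viewBox matches the mm dimensions, user units are millimetres directly. The only transform is the Y-flip y_m = 188.126 − y_svg.

Shape 1 is a regular polygon drawn with `<path>`. Its stroke #ff8800 means engrave at S214, F3386. After flipping Y the toolpath is (158.861,106.488) → (194.809,92.477) → (192.593,53.958) → (155.274,44.164) → (134.427,76.629) → (158.861,106.488), returning to the start.

Shape 2 is a closed polygon drawn with `<path>`. Its stroke #ff8800 means engrave at S214, F3386. After flipping Y the toolpath is (180.513,36.803) → (74.040,178.062) → (191.681,19.536) → (49.998,87.413) → (180.513,36.803), returning to the start.

G21
G90
G0 X158.861 Y106.488
M3 S214
G01 X194.809 Y92.477 F3386
G01 X192.593 Y53.958
G01 X155.274 Y44.164
G01 X134.427 Y76.629
G01 X158.861 Y106.488
M5
G0 X180.513 Y36.803
M3 S214
G01 X74.040 Y178.062 F3386
G01 X191.681 Y19.536
G01 X49.998 Y87.413
G01 X180.513 Y36.803
M5
G0 X0.000 Y0.000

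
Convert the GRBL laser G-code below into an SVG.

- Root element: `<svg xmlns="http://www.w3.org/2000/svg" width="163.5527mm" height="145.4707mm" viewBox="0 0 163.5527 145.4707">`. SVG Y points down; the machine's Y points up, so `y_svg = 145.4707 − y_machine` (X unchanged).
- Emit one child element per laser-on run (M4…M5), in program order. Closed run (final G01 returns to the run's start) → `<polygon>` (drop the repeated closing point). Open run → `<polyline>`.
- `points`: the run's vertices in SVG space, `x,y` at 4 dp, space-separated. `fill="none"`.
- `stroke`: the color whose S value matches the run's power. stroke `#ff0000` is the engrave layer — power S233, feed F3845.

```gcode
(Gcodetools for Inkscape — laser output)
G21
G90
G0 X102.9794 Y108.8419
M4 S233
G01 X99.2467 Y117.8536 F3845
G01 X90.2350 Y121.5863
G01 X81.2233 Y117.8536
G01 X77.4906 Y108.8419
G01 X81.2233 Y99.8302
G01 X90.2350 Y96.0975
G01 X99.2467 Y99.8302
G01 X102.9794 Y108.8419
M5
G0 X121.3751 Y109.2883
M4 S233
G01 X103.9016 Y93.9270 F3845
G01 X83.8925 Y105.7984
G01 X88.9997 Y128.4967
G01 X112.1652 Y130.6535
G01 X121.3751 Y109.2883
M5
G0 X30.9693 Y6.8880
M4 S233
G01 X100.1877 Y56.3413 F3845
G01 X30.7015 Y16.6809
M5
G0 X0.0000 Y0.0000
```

y_svg = 145.4707 − y_m. Every run uses S233, so all elements get stroke `#ff0000` (engrave).

[1] closed run; points: 102.9794,36.6288 99.2467,27.6171 90.2350,23.8844 81.2233,27.6171 77.4906,36.6288 81.2233,45.6405 90.2350,49.3732 99.2467,45.6405

[2] closed run; points: 121.3751,36.1824 103.9016,51.5437 83.8925,39.6723 88.9997,16.9740 112.1652,14.8172

[3] open run; points: 30.9693,138.5827 100.1877,89.1294 30.7015,128.7898

<svg xmlns="http://www.w3.org/2000/svg" width="163.5527mm" height="145.4707mm" viewBox="0 0 163.5527 145.4707">
  <polygon points="102.9794,36.6288 99.2467,27.6171 90.2350,23.8844 81.2233,27.6171 77.4906,36.6288 81.2233,45.6405 90.2350,49.3732 99.2467,45.6405" fill="none" stroke="#ff0000"/>
  <polygon points="121.3751,36.1824 103.9016,51.5437 83.8925,39.6723 88.9997,16.9740 112.1652,14.8172" fill="none" stroke="#ff0000"/>
  <polyline points="30.9693,138.5827 100.1877,89.1294 30.7015,128.7898" fill="none" stroke="#ff0000"/>
</svg>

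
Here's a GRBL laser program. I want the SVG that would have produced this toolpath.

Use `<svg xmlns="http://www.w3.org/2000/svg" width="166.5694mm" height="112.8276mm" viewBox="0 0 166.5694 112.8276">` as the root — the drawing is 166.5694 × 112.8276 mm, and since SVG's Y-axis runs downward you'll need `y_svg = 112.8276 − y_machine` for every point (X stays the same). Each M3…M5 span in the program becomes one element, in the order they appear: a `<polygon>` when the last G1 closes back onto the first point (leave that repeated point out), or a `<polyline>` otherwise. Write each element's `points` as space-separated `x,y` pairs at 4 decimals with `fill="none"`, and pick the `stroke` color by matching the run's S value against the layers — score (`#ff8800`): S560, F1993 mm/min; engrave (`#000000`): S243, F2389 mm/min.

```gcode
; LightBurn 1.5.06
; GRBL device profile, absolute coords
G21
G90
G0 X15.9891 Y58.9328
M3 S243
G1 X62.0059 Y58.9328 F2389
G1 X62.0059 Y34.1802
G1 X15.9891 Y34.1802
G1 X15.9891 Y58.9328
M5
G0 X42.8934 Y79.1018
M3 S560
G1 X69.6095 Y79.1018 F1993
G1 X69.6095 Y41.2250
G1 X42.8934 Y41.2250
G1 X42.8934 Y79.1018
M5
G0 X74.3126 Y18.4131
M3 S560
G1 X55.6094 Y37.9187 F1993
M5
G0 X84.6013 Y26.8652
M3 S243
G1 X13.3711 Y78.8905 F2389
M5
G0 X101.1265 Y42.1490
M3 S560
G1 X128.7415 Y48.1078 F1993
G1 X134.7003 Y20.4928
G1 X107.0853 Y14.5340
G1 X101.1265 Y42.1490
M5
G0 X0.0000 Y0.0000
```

<svg xmlns="http://www.w3.org/2000/svg" width="166.5694mm" height="112.8276mm" viewBox="0 0 166.5694 112.8276">
  <polygon points="15.9891,53.8948 62.0059,53.8948 62.0059,78.6474 15.9891,78.6474" fill="none" stroke="#000000"/>
  <polygon points="42.8934,33.7258 69.6095,33.7258 69.6095,71.6026 42.8934,71.6026" fill="none" stroke="#ff8800"/>
  <polyline points="74.3126,94.4145 55.6094,74.9089" fill="none" stroke="#ff8800"/>
  <polyline points="84.6013,85.9624 13.3711,33.9371" fill="none" stroke="#000000"/>
  <polygon points="101.1265,70.6786 128.7415,64.7198 134.7003,92.3348 107.0853,98.2936" fill="none" stroke="#ff8800"/>
</svg>

Each laser-on run becomes one SVG element. Flip Y back into SVG space with y_svg = 112.8276 − y_machine.

Run 1: power S243 maps to stroke `#000000` (engrave). The run returns to its start, so emit a `<polygon>` with points (Y-flipped): 15.9891,53.8948 62.0059,53.8948 62.0059,78.6474 15.9891,78.6474.

Run 2: the run's S560 means `#ff8800` (score). The run returns to its start, so emit a `<polygon>` with points (Y-flipped): 42.8934,33.7258 69.6095,33.7258 69.6095,71.6026 42.8934,71.6026.

Run 3: S560 ⇒ score layer `#ff8800`. The run is open, so emit a `<polyline>` with points (Y-flipped): 74.3126,94.4145 55.6094,74.9089.

Run 4: power S243 maps to stroke `#000000` (engrave). The run is open, so emit a `<polyline>` with points (Y-flipped): 84.6013,85.9624 13.3711,33.9371.

Run 5: power S560 maps to stroke `#ff8800` (score). The run returns to its start, so emit a `<polygon>` with points (Y-flipped): 101.1265,70.6786 128.7415,64.7198 134.7003,92.3348 107.0853,98.2936.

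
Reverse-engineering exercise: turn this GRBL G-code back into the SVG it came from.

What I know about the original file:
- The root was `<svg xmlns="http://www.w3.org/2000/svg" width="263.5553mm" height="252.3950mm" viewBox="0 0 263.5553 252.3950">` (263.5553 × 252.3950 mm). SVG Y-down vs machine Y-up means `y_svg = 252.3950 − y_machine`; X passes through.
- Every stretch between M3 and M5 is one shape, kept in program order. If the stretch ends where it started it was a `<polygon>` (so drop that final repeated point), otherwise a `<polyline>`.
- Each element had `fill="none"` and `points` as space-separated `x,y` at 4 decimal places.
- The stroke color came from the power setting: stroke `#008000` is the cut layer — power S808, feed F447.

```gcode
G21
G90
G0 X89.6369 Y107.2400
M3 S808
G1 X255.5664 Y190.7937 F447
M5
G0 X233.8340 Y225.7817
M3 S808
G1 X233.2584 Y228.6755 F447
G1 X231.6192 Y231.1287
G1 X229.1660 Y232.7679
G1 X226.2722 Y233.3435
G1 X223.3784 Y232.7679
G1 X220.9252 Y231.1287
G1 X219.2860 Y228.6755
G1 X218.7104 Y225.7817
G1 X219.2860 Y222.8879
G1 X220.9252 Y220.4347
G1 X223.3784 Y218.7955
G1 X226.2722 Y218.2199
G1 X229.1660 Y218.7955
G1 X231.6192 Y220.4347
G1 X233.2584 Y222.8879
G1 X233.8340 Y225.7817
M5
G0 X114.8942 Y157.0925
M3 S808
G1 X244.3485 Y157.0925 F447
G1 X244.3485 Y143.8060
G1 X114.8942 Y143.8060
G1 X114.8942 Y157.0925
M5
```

<svg xmlns="http://www.w3.org/2000/svg" width="263.5553mm" height="252.3950mm" viewBox="0 0 263.5553 252.3950">
  <polyline points="89.6369,145.1550 255.5664,61.6013" fill="none" stroke="#008000"/>
  <polygon points="233.8340,26.6133 233.2584,23.7195 231.6192,21.2663 229.1660,19.6271 226.2722,19.0515 223.3784,19.6271 220.9252,21.2663 219.2860,23.7195 218.7104,26.6133 219.2860,29.5071 220.9252,31.9603 223.3784,33.5995 226.2722,34.1751 229.1660,33.5995 231.6192,31.9603 233.2584,29.5071" fill="none" stroke="#008000"/>
  <polygon points="114.8942,95.3025 244.3485,95.3025 244.3485,108.5890 114.8942,108.5890" fill="none" stroke="#008000"/>
</svg>

y_svg = 252.3950 − y_m. Every run uses S808, so all elements get stroke `#008000` (cut).

[1] open run; points: 89.6369,145.1550 255.5664,61.6013

[2] closed run; points: 233.8340,26.6133 233.2584,23.7195 231.6192,21.2663 229.1660,19.6271 226.2722,19.0515 223.3784,19.6271 220.9252,21.2663 219.2860,23.7195 218.7104,26.6133 219.2860,29.5071 220.9252,31.9603 223.3784,33.5995 226.2722,34.1751 229.1660,33.5995 231.6192,31.9603 233.2584,29.5071

[3] closed run; points: 114.8942,95.3025 244.3485,95.3025 244.3485,108.5890 114.8942,108.5890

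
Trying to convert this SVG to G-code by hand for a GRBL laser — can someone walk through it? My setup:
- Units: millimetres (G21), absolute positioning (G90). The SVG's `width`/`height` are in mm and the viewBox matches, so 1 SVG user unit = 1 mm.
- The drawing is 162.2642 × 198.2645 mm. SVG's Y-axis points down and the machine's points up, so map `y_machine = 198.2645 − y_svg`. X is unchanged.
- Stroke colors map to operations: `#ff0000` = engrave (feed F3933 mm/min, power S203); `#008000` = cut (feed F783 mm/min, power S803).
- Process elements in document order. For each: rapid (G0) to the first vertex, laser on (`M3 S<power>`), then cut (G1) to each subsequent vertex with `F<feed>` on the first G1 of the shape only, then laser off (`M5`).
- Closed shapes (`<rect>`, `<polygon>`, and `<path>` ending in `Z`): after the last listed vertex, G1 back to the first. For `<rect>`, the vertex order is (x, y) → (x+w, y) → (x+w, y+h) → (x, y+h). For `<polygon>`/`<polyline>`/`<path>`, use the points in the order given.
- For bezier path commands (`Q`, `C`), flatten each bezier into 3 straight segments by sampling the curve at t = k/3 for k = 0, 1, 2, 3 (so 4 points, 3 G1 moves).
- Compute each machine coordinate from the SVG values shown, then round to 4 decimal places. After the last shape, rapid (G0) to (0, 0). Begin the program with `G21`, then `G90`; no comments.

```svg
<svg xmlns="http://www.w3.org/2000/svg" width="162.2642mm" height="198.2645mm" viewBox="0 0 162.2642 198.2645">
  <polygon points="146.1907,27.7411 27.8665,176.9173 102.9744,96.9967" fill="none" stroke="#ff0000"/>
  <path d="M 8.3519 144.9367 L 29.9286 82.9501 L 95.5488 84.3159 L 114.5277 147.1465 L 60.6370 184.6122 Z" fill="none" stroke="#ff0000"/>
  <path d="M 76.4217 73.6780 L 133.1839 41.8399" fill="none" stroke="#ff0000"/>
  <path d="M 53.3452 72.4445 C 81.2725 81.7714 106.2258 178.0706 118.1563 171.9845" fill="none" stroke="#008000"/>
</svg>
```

viewBox `0 0 162.2642 198.2645` with mm width/height → 1 unit = 1 mm. Flip: y_m = 198.2645 − y_svg.

**Shape 1** — `<polygon>` closed polygon, stroke `#ff0000` → engrave (S203, F3933). Machine vertices: (146.1907,170.5234) → (27.8665,21.3472) → (102.9744,101.2678) → (146.1907,170.5234). Closed: final G1 returns to the first vertex.

**Shape 2** — `<path>` regular polygon, stroke `#ff0000` → engrave (S203, F3933). Machine vertices: (8.3519,53.3278) → (29.9286,115.3144) → (95.5488,113.9486) → (114.5277,51.1180) → (60.6370,13.6523) → (8.3519,53.3278). Closed: final G1 returns to the first vertex.

**Shape 3** — `<path>` line segment, stroke `#ff0000` → engrave (S203, F3933). Machine vertices: (76.4217,124.5865) → (133.1839,156.4246). Open path.

**Shape 4** — `<path>` cubic bezier, stroke `#008000` → cut (S803, F783). Control points (SVG): P0=(53.3452,72.4445), P1=(81.2725,81.7714), P2=(106.2258,178.0706), P3=(118.1563,171.9845); sampled at t=k/3. Machine vertices: (53.3452,125.8200) → (79.9090,94.5156) → (102.2570,47.3091) → (118.1563,26.2800). Open path.

G21
G90
G0 X146.1907 Y170.5234
M3 S203
G1 X27.8665 Y21.3472 F3933
G1 X102.9744 Y101.2678
G1 X146.1907 Y170.5234
M5
G0 X8.3519 Y53.3278
M3 S203
G1 X29.9286 Y115.3144 F3933
G1 X95.5488 Y113.9486
G1 X114.5277 Y51.1180
G1 X60.6370 Y13.6523
G1 X8.3519 Y53.3278
M5
G0 X76.4217 Y124.5865
M3 S203
G1 X133.1839 Y156.4246 F3933
M5
G0 X53.3452 Y125.8200
M3 S803
G1 X79.9090 Y94.5156 F783
G1 X102.2570 Y47.3091
G1 X118.1563 Y26.2800
M5
G0 X0.0000 Y0.0000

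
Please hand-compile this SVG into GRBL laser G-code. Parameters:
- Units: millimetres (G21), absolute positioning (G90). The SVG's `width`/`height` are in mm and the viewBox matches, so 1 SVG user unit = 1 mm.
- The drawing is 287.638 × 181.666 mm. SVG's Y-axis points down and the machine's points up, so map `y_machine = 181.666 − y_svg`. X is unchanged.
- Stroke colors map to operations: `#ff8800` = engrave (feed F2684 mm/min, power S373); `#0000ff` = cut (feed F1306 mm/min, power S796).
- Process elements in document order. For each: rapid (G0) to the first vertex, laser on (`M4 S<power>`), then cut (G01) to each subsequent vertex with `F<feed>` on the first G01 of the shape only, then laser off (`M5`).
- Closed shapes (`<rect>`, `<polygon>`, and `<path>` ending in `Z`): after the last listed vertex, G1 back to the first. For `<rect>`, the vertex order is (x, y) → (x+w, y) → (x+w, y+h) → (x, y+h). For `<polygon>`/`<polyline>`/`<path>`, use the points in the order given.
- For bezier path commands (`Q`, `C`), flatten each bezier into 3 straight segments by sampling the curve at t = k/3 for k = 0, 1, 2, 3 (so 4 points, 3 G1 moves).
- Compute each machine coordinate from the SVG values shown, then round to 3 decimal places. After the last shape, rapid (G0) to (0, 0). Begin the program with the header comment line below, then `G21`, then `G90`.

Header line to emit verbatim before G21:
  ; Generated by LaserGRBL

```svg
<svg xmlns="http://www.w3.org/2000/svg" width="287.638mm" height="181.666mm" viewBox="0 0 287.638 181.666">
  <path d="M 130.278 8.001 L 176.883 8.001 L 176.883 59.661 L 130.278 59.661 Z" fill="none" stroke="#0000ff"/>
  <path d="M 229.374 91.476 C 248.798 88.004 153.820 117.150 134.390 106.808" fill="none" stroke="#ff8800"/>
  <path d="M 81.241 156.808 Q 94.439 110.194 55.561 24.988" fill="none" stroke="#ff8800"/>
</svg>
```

Since the viewBox matches the mm dimensions, user units are millimetres directly. The only transform is the Y-flip y_m = 181.666 − y_svg.

Shape 1 is a rectangle drawn with `<path>`. Its stroke #0000ff means cut at S796, F1306. After flipping Y the toolpath is (130.278,173.665) → (176.883,173.665) → (176.883,122.005) → (130.278,122.005) → (130.278,173.665), returning to the start.

Shape 2 is a cubic bezier drawn with `<path>`. Its stroke #ff8800 means engrave at S373, F2684. After flipping Y the toolpath is (229.374,90.190) → (217.699,85.460) → (171.967,75.008) → (134.390,74.858).

Shape 3 is a quadratic bezier drawn with `<path>`. Its stroke #ff8800 means engrave at S373, F2684. After flipping Y the toolpath is (81.241,24.858) → (84.253,60.222) → (75.693,104.162) → (55.561,156.678).

; Generated by LaserGRBL
G21
G90
G0 X130.278 Y173.665
M4 S796
G01 X176.883 Y173.665 F1306
G01 X176.883 Y122.005
G01 X130.278 Y122.005
G01 X130.278 Y173.665
M5
G0 X229.374 Y90.190
M4 S373
G01 X217.699 Y85.460 F2684
G01 X171.967 Y75.008
G01 X134.390 Y74.858
M5
G0 X81.241 Y24.858
M4 S373
G01 X84.253 Y60.222 F2684
G01 X75.693 Y104.162
G01 X55.561 Y156.678
M5
G0 X0.000 Y0.000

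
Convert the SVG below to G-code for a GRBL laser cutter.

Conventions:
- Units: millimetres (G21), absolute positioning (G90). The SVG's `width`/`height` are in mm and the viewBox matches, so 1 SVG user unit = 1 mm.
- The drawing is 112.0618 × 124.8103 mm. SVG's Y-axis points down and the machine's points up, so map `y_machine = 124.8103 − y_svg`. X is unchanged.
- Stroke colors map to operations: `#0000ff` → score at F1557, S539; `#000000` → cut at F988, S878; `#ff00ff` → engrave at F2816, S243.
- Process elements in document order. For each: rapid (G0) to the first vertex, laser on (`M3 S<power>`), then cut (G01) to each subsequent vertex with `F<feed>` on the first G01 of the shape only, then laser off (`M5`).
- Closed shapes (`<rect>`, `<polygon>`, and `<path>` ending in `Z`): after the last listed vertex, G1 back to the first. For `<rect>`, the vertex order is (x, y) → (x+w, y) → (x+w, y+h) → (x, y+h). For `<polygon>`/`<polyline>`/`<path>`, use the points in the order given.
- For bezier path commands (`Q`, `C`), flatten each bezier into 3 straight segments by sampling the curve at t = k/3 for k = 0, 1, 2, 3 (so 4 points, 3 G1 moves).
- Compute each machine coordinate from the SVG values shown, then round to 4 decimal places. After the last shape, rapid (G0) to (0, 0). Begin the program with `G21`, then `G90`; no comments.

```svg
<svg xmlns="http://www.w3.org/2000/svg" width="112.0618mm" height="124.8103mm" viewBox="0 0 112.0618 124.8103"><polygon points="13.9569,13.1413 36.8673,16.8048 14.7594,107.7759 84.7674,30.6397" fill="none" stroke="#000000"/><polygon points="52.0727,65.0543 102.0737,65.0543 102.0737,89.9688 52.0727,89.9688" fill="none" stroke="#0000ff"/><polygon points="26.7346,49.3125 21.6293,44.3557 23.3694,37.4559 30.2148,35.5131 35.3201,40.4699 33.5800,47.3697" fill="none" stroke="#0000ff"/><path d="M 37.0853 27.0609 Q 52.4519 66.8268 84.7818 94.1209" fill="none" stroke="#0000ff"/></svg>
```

G21
G90
G0 X13.9569 Y111.6690
M3 S878
G01 X36.8673 Y108.0055 F988
G01 X14.7594 Y17.0344
G01 X84.7674 Y94.1706
G01 X13.9569 Y111.6690
M5
G0 X52.0727 Y59.7560
M3 S539
G01 X102.0737 Y59.7560 F1557
G01 X102.0737 Y34.8415
G01 X52.0727 Y34.8415
G01 X52.0727 Y59.7560
M5
G0 X26.7346 Y75.4978
M3 S539
G01 X21.6293 Y80.4546 F1557
G01 X23.3694 Y87.3544
G01 X30.2148 Y89.2972
G01 X35.3201 Y84.3404
G01 X33.5800 Y77.4406
G01 X26.7346 Y75.4978
M5
G0 X37.0853 Y97.7494
M3 S539
G01 X49.2145 Y72.6246 F1557
G01 X65.1133 Y50.2712
G01 X84.7818 Y30.6894
M5
G0 X0.0000 Y0.0000

1 u = 1 mm; y_m = 124.8103 − y.

[1] `<polygon>` closed polygon, #000000→cut S878 F988: (13.9569,111.6690) → (36.8673,108.0055) → (14.7594,17.0344) → (84.7674,94.1706) → (13.9569,111.6690) (closed)

[2] `<polygon>` rectangle, #0000ff→score S539 F1557: (52.0727,59.7560) → (102.0737,59.7560) → (102.0737,34.8415) → (52.0727,34.8415) → (52.0727,59.7560) (closed)

[3] `<polygon>` regular polygon, #0000ff→score S539 F1557: (26.7346,75.4978) → (21.6293,80.4546) → (23.3694,87.3544) → (30.2148,89.2972) → (35.3201,84.3404) → (33.5800,77.4406) → (26.7346,75.4978) (closed)

[4] `<path>` quadratic bezier, #0000ff→score S539 F1557: (37.0853,97.7494) → (49.2145,72.6246) → (65.1133,50.2712) → (84.7818,30.6894)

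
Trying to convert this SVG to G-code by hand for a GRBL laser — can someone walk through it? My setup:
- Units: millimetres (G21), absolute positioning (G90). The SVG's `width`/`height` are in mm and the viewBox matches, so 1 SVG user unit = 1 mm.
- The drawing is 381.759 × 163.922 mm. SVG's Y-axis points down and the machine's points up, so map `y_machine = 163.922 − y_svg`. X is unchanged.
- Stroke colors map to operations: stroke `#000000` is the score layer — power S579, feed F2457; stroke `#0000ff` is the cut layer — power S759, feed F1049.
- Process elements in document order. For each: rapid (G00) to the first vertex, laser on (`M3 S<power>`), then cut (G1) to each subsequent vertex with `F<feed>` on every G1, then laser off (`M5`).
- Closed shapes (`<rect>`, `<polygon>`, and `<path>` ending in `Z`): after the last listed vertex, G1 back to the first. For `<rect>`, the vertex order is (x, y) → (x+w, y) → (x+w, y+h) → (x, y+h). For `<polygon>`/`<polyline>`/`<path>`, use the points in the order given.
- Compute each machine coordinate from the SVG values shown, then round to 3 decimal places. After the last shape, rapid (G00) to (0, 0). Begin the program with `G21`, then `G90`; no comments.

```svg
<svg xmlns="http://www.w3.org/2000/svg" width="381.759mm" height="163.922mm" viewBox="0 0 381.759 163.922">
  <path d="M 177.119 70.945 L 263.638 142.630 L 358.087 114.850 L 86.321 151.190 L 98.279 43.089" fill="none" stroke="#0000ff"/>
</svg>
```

G21
G90
G00 X177.119 Y92.977
M3 S759
G1 X263.638 Y21.292 F1049
G1 X358.087 Y49.072 F1049
G1 X86.321 Y12.732 F1049
G1 X98.279 Y120.833 F1049
M5
G00 X0.000 Y0.000

Since the viewBox matches the mm dimensions, user units are millimetres directly. The only transform is the Y-flip y_m = 163.922 − y_svg.

Shape 1 is a open polyline drawn with `<path>`. Its stroke #0000ff means cut at S759, F1049. After flipping Y the toolpath is (177.119,92.977) → (263.638,21.292) → (358.087,49.072) → (86.321,12.732) → (98.279,120.833).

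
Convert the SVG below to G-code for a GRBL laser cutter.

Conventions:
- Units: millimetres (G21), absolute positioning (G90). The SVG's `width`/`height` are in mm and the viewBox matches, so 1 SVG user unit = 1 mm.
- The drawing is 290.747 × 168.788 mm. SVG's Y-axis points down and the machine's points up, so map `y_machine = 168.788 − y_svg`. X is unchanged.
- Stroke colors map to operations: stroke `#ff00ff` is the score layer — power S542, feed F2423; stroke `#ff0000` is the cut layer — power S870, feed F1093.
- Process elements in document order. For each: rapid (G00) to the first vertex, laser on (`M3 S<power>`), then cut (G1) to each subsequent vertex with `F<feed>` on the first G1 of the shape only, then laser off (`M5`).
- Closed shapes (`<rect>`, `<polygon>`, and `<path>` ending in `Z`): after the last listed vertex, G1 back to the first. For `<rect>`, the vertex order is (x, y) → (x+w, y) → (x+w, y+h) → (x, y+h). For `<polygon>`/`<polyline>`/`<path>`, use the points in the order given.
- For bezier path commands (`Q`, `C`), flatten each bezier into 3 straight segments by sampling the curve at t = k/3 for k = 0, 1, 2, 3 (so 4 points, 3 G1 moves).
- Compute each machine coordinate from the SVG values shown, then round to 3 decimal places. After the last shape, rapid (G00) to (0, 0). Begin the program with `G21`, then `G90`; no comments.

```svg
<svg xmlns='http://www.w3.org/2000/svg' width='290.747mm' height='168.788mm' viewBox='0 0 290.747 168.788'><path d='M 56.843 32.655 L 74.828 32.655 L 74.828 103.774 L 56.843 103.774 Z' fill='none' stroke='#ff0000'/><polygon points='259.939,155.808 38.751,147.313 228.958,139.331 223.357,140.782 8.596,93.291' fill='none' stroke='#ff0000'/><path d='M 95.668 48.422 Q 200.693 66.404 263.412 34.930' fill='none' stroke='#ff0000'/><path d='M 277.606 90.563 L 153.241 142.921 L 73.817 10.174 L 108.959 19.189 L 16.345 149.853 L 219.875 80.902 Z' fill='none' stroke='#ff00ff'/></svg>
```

G21
G90
G00 X56.843 Y136.133
M3 S870
G1 X74.828 Y136.133 F1093
G1 X74.828 Y65.014
G1 X56.843 Y65.014
G1 X56.843 Y136.133
M5
G00 X259.939 Y12.980
M3 S870
G1 X38.751 Y21.475 F1093
G1 X228.958 Y29.457
G1 X223.357 Y28.006
G1 X8.596 Y75.497
G1 X259.939 Y12.980
M5
G00 X95.668 Y120.366
M3 S870
G1 X160.984 Y113.873 F1093
G1 X216.899 Y118.370
G1 X263.412 Y133.858
M5
G00 X277.606 Y78.225
M3 S542
G1 X153.241 Y25.867 F2423
G1 X73.817 Y158.614
G1 X108.959 Y149.599
G1 X16.345 Y18.935
G1 X219.875 Y87.886
G1 X277.606 Y78.225
M5
G00 X0.000 Y0.000

1 u = 1 mm; y_m = 168.788 − y.

[1] `<path>` rectangle, #ff0000→cut S870 F1093: (56.843,136.133) → (74.828,136.133) → (74.828,65.014) → (56.843,65.014) → (56.843,136.133) (closed)

[2] `<polygon>` closed polygon, #ff0000→cut S870 F1093: (259.939,12.980) → (38.751,21.475) → (228.958,29.457) → (223.357,28.006) → (8.596,75.497) → (259.939,12.980) (closed)

[3] `<path>` quadratic bezier, #ff0000→cut S870 F1093: (95.668,120.366) → (160.984,113.873) → (216.899,118.370) → (263.412,133.858)

[4] `<path>` closed polygon, #ff00ff→score S542 F2423: (277.606,78.225) → (153.241,25.867) → (73.817,158.614) → (108.959,149.599) → (16.345,18.935) → (219.875,87.886) → (277.606,78.225) (closed)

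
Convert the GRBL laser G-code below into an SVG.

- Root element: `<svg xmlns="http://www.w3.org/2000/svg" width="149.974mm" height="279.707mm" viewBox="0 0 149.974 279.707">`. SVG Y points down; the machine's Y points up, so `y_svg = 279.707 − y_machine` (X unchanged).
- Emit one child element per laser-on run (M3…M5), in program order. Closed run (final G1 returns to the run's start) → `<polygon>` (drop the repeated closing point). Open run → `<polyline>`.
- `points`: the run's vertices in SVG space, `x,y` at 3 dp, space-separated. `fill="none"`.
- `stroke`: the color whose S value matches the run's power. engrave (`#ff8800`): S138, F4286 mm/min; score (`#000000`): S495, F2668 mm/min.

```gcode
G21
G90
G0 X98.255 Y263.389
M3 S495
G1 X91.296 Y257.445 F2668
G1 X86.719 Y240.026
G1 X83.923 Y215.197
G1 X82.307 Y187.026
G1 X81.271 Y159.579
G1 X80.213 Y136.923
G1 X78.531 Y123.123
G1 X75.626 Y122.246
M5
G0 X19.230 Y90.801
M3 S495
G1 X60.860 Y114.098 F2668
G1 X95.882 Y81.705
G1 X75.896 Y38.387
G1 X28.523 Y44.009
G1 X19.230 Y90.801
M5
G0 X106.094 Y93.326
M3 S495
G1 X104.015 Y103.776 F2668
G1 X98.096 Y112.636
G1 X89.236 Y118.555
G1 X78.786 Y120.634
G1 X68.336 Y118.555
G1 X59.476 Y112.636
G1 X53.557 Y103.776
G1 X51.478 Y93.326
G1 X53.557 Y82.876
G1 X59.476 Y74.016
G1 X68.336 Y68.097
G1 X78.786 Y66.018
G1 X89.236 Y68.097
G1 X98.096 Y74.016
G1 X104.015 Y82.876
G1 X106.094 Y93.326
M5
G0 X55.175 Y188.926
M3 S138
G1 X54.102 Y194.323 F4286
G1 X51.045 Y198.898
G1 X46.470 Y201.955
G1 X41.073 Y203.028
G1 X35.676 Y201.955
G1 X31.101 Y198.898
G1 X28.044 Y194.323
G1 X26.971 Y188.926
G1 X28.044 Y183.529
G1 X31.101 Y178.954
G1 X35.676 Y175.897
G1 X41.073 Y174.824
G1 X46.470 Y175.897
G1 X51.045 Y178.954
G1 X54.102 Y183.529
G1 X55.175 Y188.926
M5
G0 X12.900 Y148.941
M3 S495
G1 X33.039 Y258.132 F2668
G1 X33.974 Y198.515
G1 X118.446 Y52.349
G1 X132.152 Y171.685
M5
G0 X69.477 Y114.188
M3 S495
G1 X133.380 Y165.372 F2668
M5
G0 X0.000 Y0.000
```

<svg xmlns="http://www.w3.org/2000/svg" width="149.974mm" height="279.707mm" viewBox="0 0 149.974 279.707">
  <polyline points="98.255,16.318 91.296,22.262 86.719,39.681 83.923,64.510 82.307,92.681 81.271,120.128 80.213,142.784 78.531,156.584 75.626,157.461" fill="none" stroke="#000000"/>
  <polygon points="19.230,188.906 60.860,165.609 95.882,198.002 75.896,241.320 28.523,235.698" fill="none" stroke="#000000"/>
  <polygon points="106.094,186.381 104.015,175.931 98.096,167.071 89.236,161.152 78.786,159.073 68.336,161.152 59.476,167.071 53.557,175.931 51.478,186.381 53.557,196.831 59.476,205.691 68.336,211.610 78.786,213.689 89.236,211.610 98.096,205.691 104.015,196.831" fill="none" stroke="#000000"/>
  <polygon points="55.175,90.781 54.102,85.384 51.045,80.809 46.470,77.752 41.073,76.679 35.676,77.752 31.101,80.809 28.044,85.384 26.971,90.781 28.044,96.178 31.101,100.753 35.676,103.810 41.073,104.883 46.470,103.810 51.045,100.753 54.102,96.178" fill="none" stroke="#ff8800"/>
  <polyline points="12.900,130.766 33.039,21.575 33.974,81.192 118.446,227.358 132.152,108.022" fill="none" stroke="#000000"/>
  <polyline points="69.477,165.519 133.380,114.335" fill="none" stroke="#000000"/>
</svg>

y_svg = 279.707 − y_m.

[1] S495→`#000000` (score); open run; points: 98.255,16.318 91.296,22.262 86.719,39.681 83.923,64.510 82.307,92.681 81.271,120.128 80.213,142.784 78.531,156.584 75.626,157.461

[2] S495→`#000000` (score); closed run; points: 19.230,188.906 60.860,165.609 95.882,198.002 75.896,241.320 28.523,235.698

[3] S495→`#000000` (score); closed run; points: 106.094,186.381 104.015,175.931 98.096,167.071 89.236,161.152 78.786,159.073 68.336,161.152 59.476,167.071 53.557,175.931 51.478,186.381 53.557,196.831 59.476,205.691 68.336,211.610 78.786,213.689 89.236,211.610 98.096,205.691 104.015,196.831

[4] S138→`#ff8800` (engrave); closed run; points: 55.175,90.781 54.102,85.384 51.045,80.809 46.470,77.752 41.073,76.679 35.676,77.752 31.101,80.809 28.044,85.384 26.971,90.781 28.044,96.178 31.101,100.753 35.676,103.810 41.073,104.883 46.470,103.810 51.045,100.753 54.102,96.178

[5] S495→`#000000` (score); open run; points: 12.900,130.766 33.039,21.575 33.974,81.192 118.446,227.358 132.152,108.022

[6] S495→`#000000` (score); open run; points: 69.477,165.519 133.380,114.335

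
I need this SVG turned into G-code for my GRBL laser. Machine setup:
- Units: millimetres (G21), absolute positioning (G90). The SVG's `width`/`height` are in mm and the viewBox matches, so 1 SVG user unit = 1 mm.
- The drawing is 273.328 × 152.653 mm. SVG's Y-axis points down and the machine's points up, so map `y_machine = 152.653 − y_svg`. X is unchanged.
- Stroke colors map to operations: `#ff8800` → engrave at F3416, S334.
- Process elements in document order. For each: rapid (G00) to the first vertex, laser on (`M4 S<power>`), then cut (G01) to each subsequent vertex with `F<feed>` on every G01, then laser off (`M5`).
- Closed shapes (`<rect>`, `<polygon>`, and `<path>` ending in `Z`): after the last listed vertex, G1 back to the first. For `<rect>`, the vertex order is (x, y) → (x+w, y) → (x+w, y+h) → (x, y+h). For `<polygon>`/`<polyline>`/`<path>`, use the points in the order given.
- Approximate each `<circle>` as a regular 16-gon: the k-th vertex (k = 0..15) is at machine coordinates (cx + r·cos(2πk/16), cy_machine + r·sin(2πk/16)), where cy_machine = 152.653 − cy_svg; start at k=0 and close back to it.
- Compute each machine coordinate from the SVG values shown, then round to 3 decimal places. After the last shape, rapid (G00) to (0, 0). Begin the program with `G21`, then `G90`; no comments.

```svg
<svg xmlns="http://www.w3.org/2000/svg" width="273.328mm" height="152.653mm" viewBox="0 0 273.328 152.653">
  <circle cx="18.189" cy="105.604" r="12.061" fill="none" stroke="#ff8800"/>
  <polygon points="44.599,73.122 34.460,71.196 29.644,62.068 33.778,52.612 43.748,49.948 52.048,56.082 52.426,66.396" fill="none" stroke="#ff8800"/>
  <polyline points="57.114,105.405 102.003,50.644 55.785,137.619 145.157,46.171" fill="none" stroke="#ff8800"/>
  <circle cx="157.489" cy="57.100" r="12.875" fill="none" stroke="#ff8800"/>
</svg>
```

G21
G90
G00 X30.250 Y47.049
M4 S334
G01 X29.332 Y51.665 F3416
G01 X26.717 Y55.577 F3416
G01 X22.805 Y58.192 F3416
G01 X18.189 Y59.110 F3416
G01 X13.573 Y58.192 F3416
G01 X9.661 Y55.577 F3416
G01 X7.046 Y51.665 F3416
G01 X6.128 Y47.049 F3416
G01 X7.046 Y42.433 F3416
G01 X9.661 Y38.521 F3416
G01 X13.573 Y35.906 F3416
G01 X18.189 Y34.988 F3416
G01 X22.805 Y35.906 F3416
G01 X26.717 Y38.521 F3416
G01 X29.332 Y42.433 F3416
G01 X30.250 Y47.049 F3416
M5
G00 X44.599 Y79.531
M4 S334
G01 X34.460 Y81.457 F3416
G01 X29.644 Y90.585 F3416
G01 X33.778 Y100.041 F3416
G01 X43.748 Y102.705 F3416
G01 X52.048 Y96.571 F3416
G01 X52.426 Y86.257 F3416
G01 X44.599 Y79.531 F3416
M5
G00 X57.114 Y47.248
M4 S334
G01 X102.003 Y102.009 F3416
G01 X55.785 Y15.034 F3416
G01 X145.157 Y106.482 F3416
M5
G00 X170.364 Y95.553
M4 S334
G01 X169.384 Y100.480 F3416
G01 X166.593 Y104.657 F3416
G01 X162.416 Y107.448 F3416
G01 X157.489 Y108.428 F3416
G01 X152.562 Y107.448 F3416
G01 X148.385 Y104.657 F3416
G01 X145.594 Y100.480 F3416
G01 X144.614 Y95.553 F3416
G01 X145.594 Y90.626 F3416
G01 X148.385 Y86.449 F3416
G01 X152.562 Y83.658 F3416
G01 X157.489 Y82.678 F3416
G01 X162.416 Y83.658 F3416
G01 X166.593 Y86.449 F3416
G01 X169.384 Y90.626 F3416
G01 X170.364 Y95.553 F3416
M5
G00 X0.000 Y0.000

viewBox `0 0 273.328 152.653` with mm width/height → 1 unit = 1 mm. Flip: y_m = 152.653 − y_svg.

**Shape 1** — `<circle>` circle, stroke `#ff8800` → engrave (S334, F3416). Machine vertices: (30.250,47.049) → (29.332,51.665) → (26.717,55.577) → (22.805,58.192) → (18.189,59.110) → (13.573,58.192) → (9.661,55.577) → (7.046,51.665) → (6.128,47.049) → (7.046,42.433) → (9.661,38.521) → (13.573,35.906) → (18.189,34.988) → (22.805,35.906) → (26.717,38.521) → (29.332,42.433) → (30.250,47.049). Closed: final G1 returns to the first vertex.

**Shape 2** — `<polygon>` regular polygon, stroke `#ff8800` → engrave (S334, F3416). Machine vertices: (44.599,79.531) → (34.460,81.457) → (29.644,90.585) → (33.778,100.041) → (43.748,102.705) → (52.048,96.571) → (52.426,86.257) → (44.599,79.531). Closed: final G1 returns to the first vertex.

**Shape 3** — `<polyline>` open polyline, stroke `#ff8800` → engrave (S334, F3416). Machine vertices: (57.114,47.248) → (102.003,102.009) → (55.785,15.034) → (145.157,106.482). Open path.

**Shape 4** — `<circle>` circle, stroke `#ff8800` → engrave (S334, F3416). Machine vertices: (170.364,95.553) → (169.384,100.480) → (166.593,104.657) → (162.416,107.448) → (157.489,108.428) → (152.562,107.448) → (148.385,104.657) → (145.594,100.480) → (144.614,95.553) → (145.594,90.626) → (148.385,86.449) → (152.562,83.658) → (157.489,82.678) → (162.416,83.658) → (166.593,86.449) → (169.384,90.626) → (170.364,95.553). Closed: final G1 returns to the first vertex.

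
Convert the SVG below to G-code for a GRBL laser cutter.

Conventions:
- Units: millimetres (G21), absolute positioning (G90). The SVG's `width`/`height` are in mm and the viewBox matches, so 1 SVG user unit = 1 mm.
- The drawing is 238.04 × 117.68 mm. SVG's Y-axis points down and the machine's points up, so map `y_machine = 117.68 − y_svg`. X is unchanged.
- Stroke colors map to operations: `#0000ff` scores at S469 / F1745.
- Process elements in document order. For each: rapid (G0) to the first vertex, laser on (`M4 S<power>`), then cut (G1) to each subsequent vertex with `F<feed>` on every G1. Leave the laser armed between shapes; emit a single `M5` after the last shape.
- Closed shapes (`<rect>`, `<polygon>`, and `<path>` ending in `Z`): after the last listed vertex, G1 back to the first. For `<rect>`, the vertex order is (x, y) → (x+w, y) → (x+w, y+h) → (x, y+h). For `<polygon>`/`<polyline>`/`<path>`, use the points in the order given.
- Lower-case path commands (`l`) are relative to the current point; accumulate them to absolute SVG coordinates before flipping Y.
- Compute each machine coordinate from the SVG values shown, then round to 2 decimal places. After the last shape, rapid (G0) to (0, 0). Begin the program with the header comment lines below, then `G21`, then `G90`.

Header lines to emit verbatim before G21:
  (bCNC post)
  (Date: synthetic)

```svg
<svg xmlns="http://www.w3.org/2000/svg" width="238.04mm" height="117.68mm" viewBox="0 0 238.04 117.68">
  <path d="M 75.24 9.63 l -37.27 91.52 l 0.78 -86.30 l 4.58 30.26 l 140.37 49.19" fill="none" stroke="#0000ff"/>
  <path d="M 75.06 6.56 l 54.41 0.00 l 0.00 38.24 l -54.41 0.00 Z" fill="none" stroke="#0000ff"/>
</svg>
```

(bCNC post)
(Date: synthetic)
G21
G90
G0 X75.24 Y108.05
M4 S469
G1 X37.97 Y16.53 F1745
G1 X38.75 Y102.83 F1745
G1 X43.33 Y72.57 F1745
G1 X183.70 Y23.38 F1745
G0 X75.06 Y111.12
M4 S469
G1 X129.47 Y111.12 F1745
G1 X129.47 Y72.88 F1745
G1 X75.06 Y72.88 F1745
G1 X75.06 Y111.12 F1745
M5
G0 X0.00 Y0.00

1 u = 1 mm; y_m = 117.68 − y.

[1] `<path>` open polyline, #0000ff→score S469 F1745: (75.24,108.05) → (37.97,16.53) → (38.75,102.83) → (43.33,72.57) → (183.70,23.38)

[2] `<path>` rectangle, #0000ff→score S469 F1745: (75.06,111.12) → (129.47,111.12) → (129.47,72.88) → (75.06,72.88) → (75.06,111.12) (closed)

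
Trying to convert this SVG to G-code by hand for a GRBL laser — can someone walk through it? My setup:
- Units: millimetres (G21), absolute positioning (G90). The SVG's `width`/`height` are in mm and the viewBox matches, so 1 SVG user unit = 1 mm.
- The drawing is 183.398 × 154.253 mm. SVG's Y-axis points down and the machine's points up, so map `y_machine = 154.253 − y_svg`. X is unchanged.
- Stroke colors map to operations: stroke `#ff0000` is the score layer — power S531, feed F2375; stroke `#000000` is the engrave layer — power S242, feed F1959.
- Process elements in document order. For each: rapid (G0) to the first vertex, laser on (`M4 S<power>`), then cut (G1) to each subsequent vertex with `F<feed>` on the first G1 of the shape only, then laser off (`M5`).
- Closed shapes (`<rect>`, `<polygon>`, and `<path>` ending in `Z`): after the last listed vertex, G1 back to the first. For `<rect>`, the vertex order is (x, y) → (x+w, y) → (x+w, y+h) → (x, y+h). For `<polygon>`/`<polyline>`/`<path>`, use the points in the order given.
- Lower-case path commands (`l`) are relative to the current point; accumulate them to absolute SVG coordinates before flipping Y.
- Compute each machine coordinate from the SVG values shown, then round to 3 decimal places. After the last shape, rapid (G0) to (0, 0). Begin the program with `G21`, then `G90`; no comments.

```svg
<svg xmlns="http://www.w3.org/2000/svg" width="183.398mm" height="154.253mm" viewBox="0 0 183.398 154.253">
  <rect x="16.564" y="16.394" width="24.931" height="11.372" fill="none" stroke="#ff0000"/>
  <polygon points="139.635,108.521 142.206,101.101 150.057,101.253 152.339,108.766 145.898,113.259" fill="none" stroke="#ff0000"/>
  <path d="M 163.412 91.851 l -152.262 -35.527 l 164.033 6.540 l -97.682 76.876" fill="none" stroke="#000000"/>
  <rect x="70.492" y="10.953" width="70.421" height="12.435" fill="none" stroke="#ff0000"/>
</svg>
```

Since the viewBox matches the mm dimensions, user units are millimetres directly. The only transform is the Y-flip y_m = 154.253 − y_svg.

Shape 1 is a rectangle drawn with `<rect>`. Its stroke #ff0000 means score at S531, F2375. After flipping Y the toolpath is (16.564,137.859) → (41.495,137.859) → (41.495,126.487) → (16.564,126.487) → (16.564,137.859), returning to the start.

Shape 2 is a regular polygon drawn with `<polygon>`. Its stroke #ff0000 means score at S531, F2375. After flipping Y the toolpath is (139.635,45.732) → (142.206,53.152) → (150.057,53.000) → (152.339,45.487) → (145.898,40.994) → (139.635,45.732), returning to the start.

Shape 3 is a open polyline drawn with `<path>`. Its stroke #000000 means engrave at S242, F1959. After flipping Y the toolpath is (163.412,62.402) → (11.150,97.929) → (175.183,91.389) → (77.501,14.513).

Shape 4 is a rectangle drawn with `<rect>`. Its stroke #ff0000 means score at S531, F2375. After flipping Y the toolpath is (70.492,143.300) → (140.913,143.300) → (140.913,130.865) → (70.492,130.865) → (70.492,143.300), returning to the start.

G21
G90
G0 X16.564 Y137.859
M4 S531
G1 X41.495 Y137.859 F2375
G1 X41.495 Y126.487
G1 X16.564 Y126.487
G1 X16.564 Y137.859
M5
G0 X139.635 Y45.732
M4 S531
G1 X142.206 Y53.152 F2375
G1 X150.057 Y53.000
G1 X152.339 Y45.487
G1 X145.898 Y40.994
G1 X139.635 Y45.732
M5
G0 X163.412 Y62.402
M4 S242
G1 X11.150 Y97.929 F1959
G1 X175.183 Y91.389
G1 X77.501 Y14.513
M5
G0 X70.492 Y143.300
M4 S531
G1 X140.913 Y143.300 F2375
G1 X140.913 Y130.865
G1 X70.492 Y130.865
G1 X70.492 Y143.300
M5
G0 X0.000 Y0.000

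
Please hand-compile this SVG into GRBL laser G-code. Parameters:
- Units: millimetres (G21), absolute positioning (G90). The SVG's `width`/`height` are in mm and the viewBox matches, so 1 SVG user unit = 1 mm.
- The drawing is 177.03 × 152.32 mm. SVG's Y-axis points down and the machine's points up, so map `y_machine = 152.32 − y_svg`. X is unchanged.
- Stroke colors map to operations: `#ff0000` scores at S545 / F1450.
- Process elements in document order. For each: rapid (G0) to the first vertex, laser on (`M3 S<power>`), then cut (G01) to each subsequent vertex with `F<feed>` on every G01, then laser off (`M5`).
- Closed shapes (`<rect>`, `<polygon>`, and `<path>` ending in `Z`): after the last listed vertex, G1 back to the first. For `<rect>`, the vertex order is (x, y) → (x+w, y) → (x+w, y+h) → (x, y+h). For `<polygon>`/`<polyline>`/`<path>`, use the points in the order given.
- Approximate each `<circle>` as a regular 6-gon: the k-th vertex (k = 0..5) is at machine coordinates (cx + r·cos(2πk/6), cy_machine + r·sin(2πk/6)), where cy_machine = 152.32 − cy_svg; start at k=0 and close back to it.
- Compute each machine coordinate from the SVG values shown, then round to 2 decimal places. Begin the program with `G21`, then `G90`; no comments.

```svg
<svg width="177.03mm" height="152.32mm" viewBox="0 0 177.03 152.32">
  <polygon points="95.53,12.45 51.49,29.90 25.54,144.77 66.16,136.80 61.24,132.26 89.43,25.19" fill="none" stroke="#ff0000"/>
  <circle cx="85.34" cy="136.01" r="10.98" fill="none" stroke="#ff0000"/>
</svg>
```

G21
G90
G0 X95.53 Y139.87
M3 S545
G01 X51.49 Y122.42 F1450
G01 X25.54 Y7.55 F1450
G01 X66.16 Y15.52 F1450
G01 X61.24 Y20.06 F1450
G01 X89.43 Y127.13 F1450
G01 X95.53 Y139.87 F1450
M5
G0 X96.32 Y16.31
M3 S545
G01 X90.83 Y25.82 F1450
G01 X79.85 Y25.82 F1450
G01 X74.36 Y16.31 F1450
G01 X79.85 Y6.80 F1450
G01 X90.83 Y6.80 F1450
G01 X96.32 Y16.31 F1450
M5

Since the viewBox matches the mm dimensions, user units are millimetres directly. The only transform is the Y-flip y_m = 152.32 − y_svg.

Shape 1 is a closed polygon drawn with `<polygon>`. Its stroke #ff0000 means score at S545, F1450. After flipping Y the toolpath is (95.53,139.87) → (51.49,122.42) → (25.54,7.55) → (66.16,15.52) → (61.24,20.06) → (89.43,127.13) → (95.53,139.87), returning to the start.

Shape 2 is a circle drawn with `<circle>`. Its stroke #ff0000 means score at S545, F1450. After flipping Y the toolpath is (96.32,16.31) → (90.83,25.82) → (79.85,25.82) → (74.36,16.31) → (79.85,6.80) → (90.83,6.80) → (96.32,16.31), returning to the start.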